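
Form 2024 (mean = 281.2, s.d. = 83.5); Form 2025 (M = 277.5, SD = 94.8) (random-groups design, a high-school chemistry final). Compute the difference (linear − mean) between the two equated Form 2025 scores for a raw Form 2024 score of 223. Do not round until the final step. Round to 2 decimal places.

Mean-equated: 223 + (277.5 − 281.2) = 219.30
Linear-equated: (94.8/83.5)(223 − 281.2) + 277.5 = 211.424
Difference = 211.424 − 219.30 = -7.88

-7.88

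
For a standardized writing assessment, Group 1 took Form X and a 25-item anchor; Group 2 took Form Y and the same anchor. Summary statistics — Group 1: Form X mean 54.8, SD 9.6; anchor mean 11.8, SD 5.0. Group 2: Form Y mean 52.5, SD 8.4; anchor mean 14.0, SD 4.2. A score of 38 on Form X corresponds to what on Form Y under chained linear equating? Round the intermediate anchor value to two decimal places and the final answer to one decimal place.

30.6

Form X → anchor (Group 1): v = (5.0/9.6)(38 − 54.8) + 11.8 = 3.05
anchor → Form Y (Group 2): y = (8.4/4.2)(3.05 − 14.0) + 52.5 = 30.6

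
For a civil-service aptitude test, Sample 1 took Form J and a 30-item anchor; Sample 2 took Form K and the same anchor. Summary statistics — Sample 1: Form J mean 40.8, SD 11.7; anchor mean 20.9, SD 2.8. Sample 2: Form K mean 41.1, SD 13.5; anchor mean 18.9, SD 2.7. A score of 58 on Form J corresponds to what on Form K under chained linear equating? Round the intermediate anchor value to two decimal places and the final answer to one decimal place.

71.7

Form J → anchor (Sample 1): v = (2.8/11.7)(58 − 40.8) + 20.9 = 25.02
anchor → Form K (Sample 2): y = (13.5/2.7)(25.02 − 18.9) + 41.1 = 71.7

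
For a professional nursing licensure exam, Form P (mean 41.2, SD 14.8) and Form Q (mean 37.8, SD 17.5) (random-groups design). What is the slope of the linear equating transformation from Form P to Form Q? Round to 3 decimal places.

1.182

A = SD_Y / SD_X = 17.5 / 14.8 = 1.182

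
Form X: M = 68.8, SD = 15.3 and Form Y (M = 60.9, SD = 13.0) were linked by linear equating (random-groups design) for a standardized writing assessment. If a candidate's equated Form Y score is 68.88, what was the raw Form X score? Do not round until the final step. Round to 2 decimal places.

78.19

Invert y = (SD_Y/SD_X)(x − M_X) + M_Y:
x = (SD_X/SD_Y)(y − M_Y) + M_X = (15.3/13.0)(68.88 − 60.9) + 68.8
x = 1.176923 × 7.980 + 68.8 = 78.19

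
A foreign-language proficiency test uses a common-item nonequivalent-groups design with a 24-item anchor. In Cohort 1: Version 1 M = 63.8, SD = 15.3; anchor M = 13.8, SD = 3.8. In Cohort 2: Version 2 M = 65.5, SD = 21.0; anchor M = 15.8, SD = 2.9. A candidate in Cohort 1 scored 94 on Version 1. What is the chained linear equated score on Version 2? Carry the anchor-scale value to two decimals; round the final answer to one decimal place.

Version 1 → anchor (Cohort 1): v = (3.8/15.3)(94 − 63.8) + 13.8 = 21.30
anchor → Version 2 (Cohort 2): y = (21.0/2.9)(21.30 − 15.8) + 65.5 = 105.3

105.3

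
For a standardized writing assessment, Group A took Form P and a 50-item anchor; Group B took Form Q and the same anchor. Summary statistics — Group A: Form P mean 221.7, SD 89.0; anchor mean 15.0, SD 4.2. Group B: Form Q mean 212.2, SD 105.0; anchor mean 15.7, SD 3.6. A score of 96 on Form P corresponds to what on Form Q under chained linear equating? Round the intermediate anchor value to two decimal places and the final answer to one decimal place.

18.8

Form P → anchor (Group A): v = (4.2/89.0)(96 − 221.7) + 15.0 = 9.07
anchor → Form Q (Group B): y = (105.0/3.6)(9.07 − 15.7) + 212.2 = 18.8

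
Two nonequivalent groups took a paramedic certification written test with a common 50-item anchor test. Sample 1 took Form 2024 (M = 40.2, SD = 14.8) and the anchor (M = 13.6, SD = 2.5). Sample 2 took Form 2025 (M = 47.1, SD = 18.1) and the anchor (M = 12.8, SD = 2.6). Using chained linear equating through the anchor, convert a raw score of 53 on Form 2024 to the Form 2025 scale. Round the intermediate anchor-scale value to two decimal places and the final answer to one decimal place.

Form 2024 → anchor (Sample 1): v = (2.5/14.8)(53 − 40.2) + 13.6 = 15.76
anchor → Form 2025 (Sample 2): y = (18.1/2.6)(15.76 − 12.8) + 47.1 = 67.7

67.7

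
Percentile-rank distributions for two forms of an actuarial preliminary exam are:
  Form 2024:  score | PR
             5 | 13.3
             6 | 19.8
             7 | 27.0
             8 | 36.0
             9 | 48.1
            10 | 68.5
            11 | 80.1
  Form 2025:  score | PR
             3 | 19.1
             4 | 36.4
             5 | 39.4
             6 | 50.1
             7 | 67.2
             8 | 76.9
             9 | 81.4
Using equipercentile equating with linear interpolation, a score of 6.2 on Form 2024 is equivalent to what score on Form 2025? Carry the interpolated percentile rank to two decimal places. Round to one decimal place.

3.1

PR of 6.2 on Form 2024: 19.8 + (6.2 − 6)/(7 − 6) × (27.0 − 19.8) = 21.24
On Form 2025, PR 21.24 falls between score 3 (PR 19.1) and 4 (PR 36.4).
Interpolate: 3 + (21.24 − 19.1)/(36.4 − 19.1) × (4 − 3) = 3.1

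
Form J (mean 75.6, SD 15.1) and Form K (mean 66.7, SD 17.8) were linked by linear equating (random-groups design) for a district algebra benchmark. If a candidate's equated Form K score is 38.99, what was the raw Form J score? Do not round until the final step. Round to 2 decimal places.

Invert y = (SD_Y/SD_X)(x − M_X) + M_Y:
x = (SD_X/SD_Y)(y − M_Y) + M_X = (15.1/17.8)(38.99 − 66.7) + 75.6
x = 0.848315 × -27.710 + 75.6 = 52.09

52.09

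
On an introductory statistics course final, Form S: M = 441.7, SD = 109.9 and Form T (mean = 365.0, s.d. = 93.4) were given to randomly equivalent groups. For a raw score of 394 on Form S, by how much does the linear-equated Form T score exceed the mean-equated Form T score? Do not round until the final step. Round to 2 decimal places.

Mean-equated: 394 + (365.0 − 441.7) = 317.30
Linear-equated: (93.4/109.9)(394 − 441.7) + 365.0 = 324.462
Difference = 324.462 − 317.30 = 7.16

7.16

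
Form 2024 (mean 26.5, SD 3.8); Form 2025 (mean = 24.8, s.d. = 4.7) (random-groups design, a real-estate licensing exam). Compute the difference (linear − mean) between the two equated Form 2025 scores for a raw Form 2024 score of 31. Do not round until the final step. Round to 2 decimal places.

Mean-equated: 31 + (24.8 − 26.5) = 29.30
Linear-equated: (4.7/3.8)(31 − 26.5) + 24.8 = 30.366
Difference = 30.366 − 29.30 = 1.07

1.07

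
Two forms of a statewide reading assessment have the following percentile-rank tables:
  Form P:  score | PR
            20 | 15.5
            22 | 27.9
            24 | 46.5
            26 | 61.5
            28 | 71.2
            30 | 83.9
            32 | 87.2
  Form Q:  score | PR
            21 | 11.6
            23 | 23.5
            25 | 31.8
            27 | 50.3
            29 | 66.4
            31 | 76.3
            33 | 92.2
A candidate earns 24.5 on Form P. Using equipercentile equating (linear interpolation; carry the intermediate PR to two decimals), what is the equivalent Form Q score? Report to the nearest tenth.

PR of 24.5 on Form P: 46.5 + (24.5 − 24)/(26 − 24) × (61.5 − 46.5) = 50.25
On Form Q, PR 50.25 falls between score 25 (PR 31.8) and 27 (PR 50.3).
Interpolate: 25 + (50.25 − 31.8)/(50.3 − 31.8) × (27 − 25) = 27.0

27.0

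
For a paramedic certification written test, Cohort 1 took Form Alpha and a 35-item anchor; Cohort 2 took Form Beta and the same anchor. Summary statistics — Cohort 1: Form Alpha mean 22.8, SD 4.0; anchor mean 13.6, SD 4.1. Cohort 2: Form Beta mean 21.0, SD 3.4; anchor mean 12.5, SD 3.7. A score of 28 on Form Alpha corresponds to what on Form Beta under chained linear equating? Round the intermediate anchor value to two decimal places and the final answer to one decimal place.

26.9

Form Alpha → anchor (Cohort 1): v = (4.1/4.0)(28 − 22.8) + 13.6 = 18.93
anchor → Form Beta (Cohort 2): y = (3.4/3.7)(18.93 − 12.5) + 21.0 = 26.9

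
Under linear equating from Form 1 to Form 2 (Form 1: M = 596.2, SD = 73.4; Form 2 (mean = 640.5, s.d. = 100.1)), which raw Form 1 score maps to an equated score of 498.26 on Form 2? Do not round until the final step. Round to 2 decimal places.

491.90

Invert y = (SD_Y/SD_X)(x − M_X) + M_Y:
x = (SD_X/SD_Y)(y − M_Y) + M_X = (73.4/100.1)(498.26 − 640.5) + 596.2
x = 0.733267 × -142.240 + 596.2 = 491.90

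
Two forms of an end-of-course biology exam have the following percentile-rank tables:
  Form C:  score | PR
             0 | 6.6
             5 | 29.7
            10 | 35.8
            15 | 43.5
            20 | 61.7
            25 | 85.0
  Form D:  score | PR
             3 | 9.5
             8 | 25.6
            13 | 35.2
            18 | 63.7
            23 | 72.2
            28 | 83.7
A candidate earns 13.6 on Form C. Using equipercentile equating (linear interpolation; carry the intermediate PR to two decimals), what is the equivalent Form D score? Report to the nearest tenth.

PR of 13.6 on Form C: 35.8 + (13.6 − 10)/(15 − 10) × (43.5 − 35.8) = 41.34
On Form D, PR 41.34 falls between score 13 (PR 35.2) and 18 (PR 63.7).
Interpolate: 13 + (41.34 − 35.2)/(63.7 − 35.2) × (18 − 13) = 14.1

14.1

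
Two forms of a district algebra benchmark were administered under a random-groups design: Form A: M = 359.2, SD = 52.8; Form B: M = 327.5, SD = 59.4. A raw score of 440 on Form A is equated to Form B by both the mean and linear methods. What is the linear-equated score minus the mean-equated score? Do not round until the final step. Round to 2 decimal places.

Mean-equated: 440 + (327.5 − 359.2) = 408.30
Linear-equated: (59.4/52.8)(440 − 359.2) + 327.5 = 418.400
Difference = 418.400 − 408.30 = 10.10

10.10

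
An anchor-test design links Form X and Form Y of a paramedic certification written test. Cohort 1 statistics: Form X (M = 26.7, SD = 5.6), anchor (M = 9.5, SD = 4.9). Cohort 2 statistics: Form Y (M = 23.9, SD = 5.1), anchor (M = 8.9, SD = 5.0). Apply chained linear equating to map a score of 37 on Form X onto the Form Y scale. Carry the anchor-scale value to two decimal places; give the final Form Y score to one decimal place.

Form X → anchor (Cohort 1): v = (4.9/5.6)(37 − 26.7) + 9.5 = 18.51
anchor → Form Y (Cohort 2): y = (5.1/5.0)(18.51 − 8.9) + 23.9 = 33.7

33.7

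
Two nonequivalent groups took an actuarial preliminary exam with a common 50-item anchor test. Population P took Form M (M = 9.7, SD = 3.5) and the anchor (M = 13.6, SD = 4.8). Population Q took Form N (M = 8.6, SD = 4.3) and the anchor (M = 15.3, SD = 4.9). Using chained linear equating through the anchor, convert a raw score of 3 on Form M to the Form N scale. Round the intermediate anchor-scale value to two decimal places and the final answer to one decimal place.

Form M → anchor (Population P): v = (4.8/3.5)(3 − 9.7) + 13.6 = 4.41
anchor → Form N (Population Q): y = (4.3/4.9)(4.41 − 15.3) + 8.6 = -1.0

-1.0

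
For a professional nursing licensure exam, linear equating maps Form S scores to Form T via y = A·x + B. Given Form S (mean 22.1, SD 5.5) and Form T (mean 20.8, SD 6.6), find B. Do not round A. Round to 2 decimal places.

-5.72

A = SD_Y / SD_X = 6.6 / 5.5 = 1.200000
B = M_Y − A·M_X = 20.8 − 1.200000 × 22.1 = -5.72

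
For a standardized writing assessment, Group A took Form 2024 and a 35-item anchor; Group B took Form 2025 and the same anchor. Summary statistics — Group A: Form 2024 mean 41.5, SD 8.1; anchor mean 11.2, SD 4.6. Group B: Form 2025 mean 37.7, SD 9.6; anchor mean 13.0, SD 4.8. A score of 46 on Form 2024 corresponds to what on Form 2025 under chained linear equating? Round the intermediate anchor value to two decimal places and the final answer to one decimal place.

39.2

Form 2024 → anchor (Group A): v = (4.6/8.1)(46 − 41.5) + 11.2 = 13.76
anchor → Form 2025 (Group B): y = (9.6/4.8)(13.76 − 13.0) + 37.7 = 39.2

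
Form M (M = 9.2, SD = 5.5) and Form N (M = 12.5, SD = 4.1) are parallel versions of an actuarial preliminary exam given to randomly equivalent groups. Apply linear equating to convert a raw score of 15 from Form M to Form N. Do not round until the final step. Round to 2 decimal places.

Linear equating: y = (SD_Y/SD_X)(x − M_X) + M_Y
y = (4.1/5.5)(15 − 9.2) + 12.5
y = 0.745455 × 5.8 + 12.5 = 4.3236 + 12.5 = 16.82

16.82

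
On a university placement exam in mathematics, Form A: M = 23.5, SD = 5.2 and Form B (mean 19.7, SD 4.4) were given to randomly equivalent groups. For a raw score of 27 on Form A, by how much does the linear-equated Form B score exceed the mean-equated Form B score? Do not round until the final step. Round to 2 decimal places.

Mean-equated: 27 + (19.7 − 23.5) = 23.20
Linear-equated: (4.4/5.2)(27 − 23.5) + 19.7 = 22.662
Difference = 22.662 − 23.20 = -0.54

-0.54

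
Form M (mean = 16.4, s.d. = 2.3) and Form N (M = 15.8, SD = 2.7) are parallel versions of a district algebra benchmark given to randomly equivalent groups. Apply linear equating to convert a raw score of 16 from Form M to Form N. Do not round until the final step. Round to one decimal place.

Linear equating: y = (SD_Y/SD_X)(x − M_X) + M_Y
y = (2.7/2.3)(16 − 16.4) + 15.8
y = 1.173913 × -0.4 + 15.8 = -0.4696 + 15.8 = 15.3

15.3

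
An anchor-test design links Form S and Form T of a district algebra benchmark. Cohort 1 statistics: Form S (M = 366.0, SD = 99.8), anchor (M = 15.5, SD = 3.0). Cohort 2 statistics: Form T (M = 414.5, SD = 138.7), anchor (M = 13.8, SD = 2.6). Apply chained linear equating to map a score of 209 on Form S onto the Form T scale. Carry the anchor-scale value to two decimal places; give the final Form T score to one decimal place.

Form S → anchor (Cohort 1): v = (3.0/99.8)(209 − 366.0) + 15.5 = 10.78
anchor → Form T (Cohort 2): y = (138.7/2.6)(10.78 − 13.8) + 414.5 = 253.4

253.4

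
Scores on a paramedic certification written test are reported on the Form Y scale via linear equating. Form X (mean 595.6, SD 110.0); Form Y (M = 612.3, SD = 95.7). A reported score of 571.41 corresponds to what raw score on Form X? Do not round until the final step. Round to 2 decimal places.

Invert y = (SD_Y/SD_X)(x − M_X) + M_Y:
x = (SD_X/SD_Y)(y − M_Y) + M_X = (110.0/95.7)(571.41 − 612.3) + 595.6
x = 1.149425 × -40.890 + 595.6 = 548.60

548.60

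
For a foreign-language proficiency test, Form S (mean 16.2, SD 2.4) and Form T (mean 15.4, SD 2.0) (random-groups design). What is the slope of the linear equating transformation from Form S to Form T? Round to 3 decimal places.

A = SD_Y / SD_X = 2.0 / 2.4 = 0.833

0.833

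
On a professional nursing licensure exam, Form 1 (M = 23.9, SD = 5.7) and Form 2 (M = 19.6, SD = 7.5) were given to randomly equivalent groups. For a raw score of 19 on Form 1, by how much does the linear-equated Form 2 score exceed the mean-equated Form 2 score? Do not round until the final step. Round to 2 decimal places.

-1.55

Mean-equated: 19 + (19.6 − 23.9) = 14.70
Linear-equated: (7.5/5.7)(19 − 23.9) + 19.6 = 13.153
Difference = 13.153 − 14.70 = -1.55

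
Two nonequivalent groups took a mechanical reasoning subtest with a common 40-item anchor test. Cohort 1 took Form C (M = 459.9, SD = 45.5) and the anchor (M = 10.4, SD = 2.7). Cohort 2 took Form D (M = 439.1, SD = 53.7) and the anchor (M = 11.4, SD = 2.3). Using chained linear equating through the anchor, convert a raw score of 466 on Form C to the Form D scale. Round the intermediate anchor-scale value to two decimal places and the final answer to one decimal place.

Form C → anchor (Cohort 1): v = (2.7/45.5)(466 − 459.9) + 10.4 = 10.76
anchor → Form D (Cohort 2): y = (53.7/2.3)(10.76 − 11.4) + 439.1 = 424.2

424.2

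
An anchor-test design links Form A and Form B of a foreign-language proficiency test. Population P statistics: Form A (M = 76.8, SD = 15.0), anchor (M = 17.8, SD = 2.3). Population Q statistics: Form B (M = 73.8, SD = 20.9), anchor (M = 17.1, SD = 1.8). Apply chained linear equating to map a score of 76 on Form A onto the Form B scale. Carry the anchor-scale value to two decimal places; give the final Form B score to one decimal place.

80.5

Form A → anchor (Population P): v = (2.3/15.0)(76 − 76.8) + 17.8 = 17.68
anchor → Form B (Population Q): y = (20.9/1.8)(17.68 − 17.1) + 73.8 = 80.5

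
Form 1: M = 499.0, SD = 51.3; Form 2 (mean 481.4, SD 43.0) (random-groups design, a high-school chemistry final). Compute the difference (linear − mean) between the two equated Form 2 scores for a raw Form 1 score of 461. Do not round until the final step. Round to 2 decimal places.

Mean-equated: 461 + (481.4 − 499.0) = 443.40
Linear-equated: (43.0/51.3)(461 − 499.0) + 481.4 = 449.548
Difference = 449.548 − 443.40 = 6.15

6.15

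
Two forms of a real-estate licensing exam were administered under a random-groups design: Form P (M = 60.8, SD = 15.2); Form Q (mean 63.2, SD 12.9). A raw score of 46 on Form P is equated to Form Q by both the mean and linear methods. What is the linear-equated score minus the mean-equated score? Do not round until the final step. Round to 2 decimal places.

2.24

Mean-equated: 46 + (63.2 − 60.8) = 48.40
Linear-equated: (12.9/15.2)(46 − 60.8) + 63.2 = 50.639
Difference = 50.639 − 48.40 = 2.24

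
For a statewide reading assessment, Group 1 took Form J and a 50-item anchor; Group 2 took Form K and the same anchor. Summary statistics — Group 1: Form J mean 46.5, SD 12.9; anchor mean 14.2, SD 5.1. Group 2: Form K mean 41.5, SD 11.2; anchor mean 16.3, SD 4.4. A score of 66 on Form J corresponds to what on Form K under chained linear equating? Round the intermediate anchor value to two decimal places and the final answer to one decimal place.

Form J → anchor (Group 1): v = (5.1/12.9)(66 − 46.5) + 14.2 = 21.91
anchor → Form K (Group 2): y = (11.2/4.4)(21.91 − 16.3) + 41.5 = 55.8

55.8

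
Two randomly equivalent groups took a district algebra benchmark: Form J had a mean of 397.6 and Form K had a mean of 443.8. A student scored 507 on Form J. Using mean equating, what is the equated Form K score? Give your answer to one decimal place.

Mean equating: y = x + (M_Y − M_X) = 507 + (443.8 − 397.6) = 553.2

553.2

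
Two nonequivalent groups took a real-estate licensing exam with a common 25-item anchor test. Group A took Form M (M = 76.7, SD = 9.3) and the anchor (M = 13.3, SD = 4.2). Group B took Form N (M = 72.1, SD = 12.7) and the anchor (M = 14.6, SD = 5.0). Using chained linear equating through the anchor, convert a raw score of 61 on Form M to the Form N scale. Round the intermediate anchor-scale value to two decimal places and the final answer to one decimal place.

Form M → anchor (Group A): v = (4.2/9.3)(61 − 76.7) + 13.3 = 6.21
anchor → Form N (Group B): y = (12.7/5.0)(6.21 − 14.6) + 72.1 = 50.8

50.8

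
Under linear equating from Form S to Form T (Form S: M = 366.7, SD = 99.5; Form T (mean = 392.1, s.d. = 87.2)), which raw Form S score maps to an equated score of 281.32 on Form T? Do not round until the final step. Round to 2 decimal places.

240.29

Invert y = (SD_Y/SD_X)(x − M_X) + M_Y:
x = (SD_X/SD_Y)(y − M_Y) + M_X = (99.5/87.2)(281.32 − 392.1) + 366.7
x = 1.141055 × -110.780 + 366.7 = 240.29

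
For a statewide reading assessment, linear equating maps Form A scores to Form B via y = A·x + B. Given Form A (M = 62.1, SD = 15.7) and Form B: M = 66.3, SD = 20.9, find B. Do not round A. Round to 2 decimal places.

A = SD_Y / SD_X = 20.9 / 15.7 = 1.331210
B = M_Y − A·M_X = 66.3 − 1.331210 × 62.1 = -16.37

-16.37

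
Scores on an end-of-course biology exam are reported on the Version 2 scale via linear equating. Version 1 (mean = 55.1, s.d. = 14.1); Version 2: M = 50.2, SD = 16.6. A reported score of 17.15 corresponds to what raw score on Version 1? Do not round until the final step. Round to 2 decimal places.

Invert y = (SD_Y/SD_X)(x − M_X) + M_Y:
x = (SD_X/SD_Y)(y − M_Y) + M_X = (14.1/16.6)(17.15 − 50.2) + 55.1
x = 0.849398 × -33.050 + 55.1 = 27.03

27.03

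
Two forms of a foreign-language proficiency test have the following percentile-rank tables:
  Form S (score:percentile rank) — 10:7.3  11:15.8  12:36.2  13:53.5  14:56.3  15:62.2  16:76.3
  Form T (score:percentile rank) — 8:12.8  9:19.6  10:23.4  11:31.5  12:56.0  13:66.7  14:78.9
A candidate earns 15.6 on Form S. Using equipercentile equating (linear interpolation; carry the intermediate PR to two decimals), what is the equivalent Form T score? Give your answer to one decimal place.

PR of 15.6 on Form S: 62.2 + (15.6 − 15)/(16 − 15) × (76.3 − 62.2) = 70.66
On Form T, PR 70.66 falls between score 13 (PR 66.7) and 14 (PR 78.9).
Interpolate: 13 + (70.66 − 66.7)/(78.9 − 66.7) × (14 − 13) = 13.3

13.3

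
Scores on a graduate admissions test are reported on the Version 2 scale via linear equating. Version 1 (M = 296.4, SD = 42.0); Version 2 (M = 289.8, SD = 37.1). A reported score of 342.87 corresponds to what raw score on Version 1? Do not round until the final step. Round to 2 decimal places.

Invert y = (SD_Y/SD_X)(x − M_X) + M_Y:
x = (SD_X/SD_Y)(y − M_Y) + M_X = (42.0/37.1)(342.87 − 289.8) + 296.4
x = 1.132075 × 53.070 + 296.4 = 356.48

356.48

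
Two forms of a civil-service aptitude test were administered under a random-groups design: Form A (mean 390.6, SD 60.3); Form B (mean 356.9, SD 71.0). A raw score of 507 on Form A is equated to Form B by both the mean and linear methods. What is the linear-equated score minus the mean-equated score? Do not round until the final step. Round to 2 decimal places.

Mean-equated: 507 + (356.9 − 390.6) = 473.30
Linear-equated: (71.0/60.3)(507 − 390.6) + 356.9 = 493.955
Difference = 493.955 − 473.30 = 20.65

20.65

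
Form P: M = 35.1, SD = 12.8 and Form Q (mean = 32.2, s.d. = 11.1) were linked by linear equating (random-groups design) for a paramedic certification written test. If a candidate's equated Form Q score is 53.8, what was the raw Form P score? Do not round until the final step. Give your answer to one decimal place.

Invert y = (SD_Y/SD_X)(x − M_X) + M_Y:
x = (SD_X/SD_Y)(y − M_Y) + M_X = (12.8/11.1)(53.8 − 32.2) + 35.1
x = 1.153153 × 21.600 + 35.1 = 60.0

60.0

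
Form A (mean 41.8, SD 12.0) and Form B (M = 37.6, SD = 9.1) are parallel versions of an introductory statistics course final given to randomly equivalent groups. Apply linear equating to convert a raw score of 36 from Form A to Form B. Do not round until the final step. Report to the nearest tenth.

Linear equating: y = (SD_Y/SD_X)(x − M_X) + M_Y
y = (9.1/12.0)(36 − 41.8) + 37.6
y = 0.758333 × -5.8 + 37.6 = -4.3983 + 37.6 = 33.2

33.2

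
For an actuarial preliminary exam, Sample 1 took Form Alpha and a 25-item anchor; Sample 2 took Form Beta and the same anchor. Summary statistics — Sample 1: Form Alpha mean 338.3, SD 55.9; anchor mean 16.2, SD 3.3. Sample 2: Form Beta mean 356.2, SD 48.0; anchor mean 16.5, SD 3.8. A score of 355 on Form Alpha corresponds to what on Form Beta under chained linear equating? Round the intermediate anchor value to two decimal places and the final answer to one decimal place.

364.9

Form Alpha → anchor (Sample 1): v = (3.3/55.9)(355 − 338.3) + 16.2 = 17.19
anchor → Form Beta (Sample 2): y = (48.0/3.8)(17.19 − 16.5) + 356.2 = 364.9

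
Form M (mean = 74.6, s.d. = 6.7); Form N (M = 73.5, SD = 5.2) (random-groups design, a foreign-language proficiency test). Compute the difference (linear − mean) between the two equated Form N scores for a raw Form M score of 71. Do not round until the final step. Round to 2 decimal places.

Mean-equated: 71 + (73.5 − 74.6) = 69.90
Linear-equated: (5.2/6.7)(71 − 74.6) + 73.5 = 70.706
Difference = 70.706 − 69.90 = 0.81

0.81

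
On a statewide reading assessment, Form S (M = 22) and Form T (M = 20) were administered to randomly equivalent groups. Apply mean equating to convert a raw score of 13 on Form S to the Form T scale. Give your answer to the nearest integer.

Mean equating: y = x + (M_Y − M_X) = 13 + (20 − 22) = 11

11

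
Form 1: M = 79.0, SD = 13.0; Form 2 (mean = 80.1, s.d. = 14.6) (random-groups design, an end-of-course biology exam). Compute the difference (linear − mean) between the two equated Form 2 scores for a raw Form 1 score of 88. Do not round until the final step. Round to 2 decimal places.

1.11

Mean-equated: 88 + (80.1 − 79.0) = 89.10
Linear-equated: (14.6/13.0)(88 − 79.0) + 80.1 = 90.208
Difference = 90.208 − 89.10 = 1.11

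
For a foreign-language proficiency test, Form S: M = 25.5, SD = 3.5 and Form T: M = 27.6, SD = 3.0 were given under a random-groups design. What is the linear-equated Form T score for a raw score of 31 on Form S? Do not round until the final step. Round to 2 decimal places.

32.31

Linear equating: y = (SD_Y/SD_X)(x − M_X) + M_Y
y = (3.0/3.5)(31 − 25.5) + 27.6
y = 0.857143 × 5.5 + 27.6 = 4.7143 + 27.6 = 32.31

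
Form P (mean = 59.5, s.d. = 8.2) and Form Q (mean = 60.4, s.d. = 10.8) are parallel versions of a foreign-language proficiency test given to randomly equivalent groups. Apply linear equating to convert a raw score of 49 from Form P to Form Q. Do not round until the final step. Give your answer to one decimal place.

Linear equating: y = (SD_Y/SD_X)(x − M_X) + M_Y
y = (10.8/8.2)(49 − 59.5) + 60.4
y = 1.317073 × -10.5 + 60.4 = -13.8293 + 60.4 = 46.6

46.6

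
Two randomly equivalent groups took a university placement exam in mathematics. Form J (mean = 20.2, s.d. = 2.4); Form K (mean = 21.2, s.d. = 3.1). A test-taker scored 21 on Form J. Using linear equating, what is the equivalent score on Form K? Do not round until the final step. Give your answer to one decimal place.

22.2

Linear equating: y = (SD_Y/SD_X)(x − M_X) + M_Y
y = (3.1/2.4)(21 − 20.2) + 21.2
y = 1.291667 × 0.8 + 21.2 = 1.0333 + 21.2 = 22.2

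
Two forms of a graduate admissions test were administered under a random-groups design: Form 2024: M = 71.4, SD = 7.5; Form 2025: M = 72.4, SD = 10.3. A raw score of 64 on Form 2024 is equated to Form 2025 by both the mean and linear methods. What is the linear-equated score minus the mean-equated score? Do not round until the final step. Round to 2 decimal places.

-2.76

Mean-equated: 64 + (72.4 − 71.4) = 65.00
Linear-equated: (10.3/7.5)(64 − 71.4) + 72.4 = 62.237
Difference = 62.237 − 65.00 = -2.76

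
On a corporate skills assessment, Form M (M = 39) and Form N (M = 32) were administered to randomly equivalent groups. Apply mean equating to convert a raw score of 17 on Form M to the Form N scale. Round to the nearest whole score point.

10

Mean equating: y = x + (M_Y − M_X) = 17 + (32 − 39) = 10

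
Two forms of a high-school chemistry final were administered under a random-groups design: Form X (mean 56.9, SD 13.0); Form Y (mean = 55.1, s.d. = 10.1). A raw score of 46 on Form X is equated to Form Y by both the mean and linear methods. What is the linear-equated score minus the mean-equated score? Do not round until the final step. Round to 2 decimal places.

Mean-equated: 46 + (55.1 − 56.9) = 44.20
Linear-equated: (10.1/13.0)(46 − 56.9) + 55.1 = 46.632
Difference = 46.632 − 44.20 = 2.43

2.43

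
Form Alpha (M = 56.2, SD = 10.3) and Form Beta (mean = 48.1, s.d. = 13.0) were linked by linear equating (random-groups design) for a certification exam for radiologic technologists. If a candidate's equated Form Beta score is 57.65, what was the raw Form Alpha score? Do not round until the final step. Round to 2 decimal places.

Invert y = (SD_Y/SD_X)(x − M_X) + M_Y:
x = (SD_X/SD_Y)(y − M_Y) + M_X = (10.3/13.0)(57.65 − 48.1) + 56.2
x = 0.792308 × 9.550 + 56.2 = 63.77

63.77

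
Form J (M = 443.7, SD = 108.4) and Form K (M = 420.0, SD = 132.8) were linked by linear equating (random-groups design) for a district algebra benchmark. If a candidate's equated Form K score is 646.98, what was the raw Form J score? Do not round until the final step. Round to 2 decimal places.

Invert y = (SD_Y/SD_X)(x − M_X) + M_Y:
x = (SD_X/SD_Y)(y − M_Y) + M_X = (108.4/132.8)(646.98 − 420.0) + 443.7
x = 0.816265 × 226.980 + 443.7 = 628.98

628.98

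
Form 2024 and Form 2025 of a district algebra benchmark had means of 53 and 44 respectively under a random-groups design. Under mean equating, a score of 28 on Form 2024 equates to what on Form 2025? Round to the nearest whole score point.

Mean equating: y = x + (M_Y − M_X) = 28 + (44 − 53) = 19

19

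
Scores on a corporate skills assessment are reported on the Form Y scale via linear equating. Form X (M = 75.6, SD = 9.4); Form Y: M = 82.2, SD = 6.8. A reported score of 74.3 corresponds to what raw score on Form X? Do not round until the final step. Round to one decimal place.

64.7

Invert y = (SD_Y/SD_X)(x − M_X) + M_Y:
x = (SD_X/SD_Y)(y − M_Y) + M_X = (9.4/6.8)(74.3 − 82.2) + 75.6
x = 1.382353 × -7.900 + 75.6 = 64.7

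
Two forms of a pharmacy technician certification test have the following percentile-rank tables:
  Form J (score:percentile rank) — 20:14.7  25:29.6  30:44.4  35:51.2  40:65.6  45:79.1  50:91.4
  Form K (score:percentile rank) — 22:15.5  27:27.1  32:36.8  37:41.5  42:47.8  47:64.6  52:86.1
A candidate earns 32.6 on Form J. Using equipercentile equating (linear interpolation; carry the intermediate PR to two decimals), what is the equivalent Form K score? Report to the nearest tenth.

42.0

PR of 32.6 on Form J: 44.4 + (32.6 − 30)/(35 − 30) × (51.2 − 44.4) = 47.94
On Form K, PR 47.94 falls between score 42 (PR 47.8) and 47 (PR 64.6).
Interpolate: 42 + (47.94 − 47.8)/(64.6 − 47.8) × (47 − 42) = 42.0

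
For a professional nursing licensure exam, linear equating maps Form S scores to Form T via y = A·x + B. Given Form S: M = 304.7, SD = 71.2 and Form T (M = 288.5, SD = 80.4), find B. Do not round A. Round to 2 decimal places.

-55.57

A = SD_Y / SD_X = 80.4 / 71.2 = 1.129213
B = M_Y − A·M_X = 288.5 − 1.129213 × 304.7 = -55.57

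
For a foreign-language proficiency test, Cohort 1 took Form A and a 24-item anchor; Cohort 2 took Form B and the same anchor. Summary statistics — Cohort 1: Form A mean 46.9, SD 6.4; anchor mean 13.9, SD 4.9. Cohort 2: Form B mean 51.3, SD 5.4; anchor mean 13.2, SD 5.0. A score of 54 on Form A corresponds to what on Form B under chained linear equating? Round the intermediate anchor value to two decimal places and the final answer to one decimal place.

Form A → anchor (Cohort 1): v = (4.9/6.4)(54 − 46.9) + 13.9 = 19.34
anchor → Form B (Cohort 2): y = (5.4/5.0)(19.34 − 13.2) + 51.3 = 57.9

57.9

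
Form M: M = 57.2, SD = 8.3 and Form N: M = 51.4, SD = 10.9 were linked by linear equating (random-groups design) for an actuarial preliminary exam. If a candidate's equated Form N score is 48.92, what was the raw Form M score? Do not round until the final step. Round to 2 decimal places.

55.31

Invert y = (SD_Y/SD_X)(x − M_X) + M_Y:
x = (SD_X/SD_Y)(y − M_Y) + M_X = (8.3/10.9)(48.92 − 51.4) + 57.2
x = 0.761468 × -2.480 + 57.2 = 55.31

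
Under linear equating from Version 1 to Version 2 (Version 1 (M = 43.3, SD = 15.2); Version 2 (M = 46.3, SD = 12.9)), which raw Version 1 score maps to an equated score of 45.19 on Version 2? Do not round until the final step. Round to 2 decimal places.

Invert y = (SD_Y/SD_X)(x − M_X) + M_Y:
x = (SD_X/SD_Y)(y − M_Y) + M_X = (15.2/12.9)(45.19 − 46.3) + 43.3
x = 1.178295 × -1.110 + 43.3 = 41.99

41.99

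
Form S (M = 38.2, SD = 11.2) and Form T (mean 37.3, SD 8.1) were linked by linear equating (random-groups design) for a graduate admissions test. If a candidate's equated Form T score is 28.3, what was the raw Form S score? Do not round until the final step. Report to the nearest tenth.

Invert y = (SD_Y/SD_X)(x − M_X) + M_Y:
x = (SD_X/SD_Y)(y − M_Y) + M_X = (11.2/8.1)(28.3 − 37.3) + 38.2
x = 1.382716 × -9.000 + 38.2 = 25.8

25.8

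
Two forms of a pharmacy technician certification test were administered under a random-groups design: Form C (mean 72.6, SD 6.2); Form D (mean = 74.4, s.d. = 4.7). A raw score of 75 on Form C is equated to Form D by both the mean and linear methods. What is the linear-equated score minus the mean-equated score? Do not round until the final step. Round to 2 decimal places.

Mean-equated: 75 + (74.4 − 72.6) = 76.80
Linear-equated: (4.7/6.2)(75 − 72.6) + 74.4 = 76.219
Difference = 76.219 − 76.80 = -0.58

-0.58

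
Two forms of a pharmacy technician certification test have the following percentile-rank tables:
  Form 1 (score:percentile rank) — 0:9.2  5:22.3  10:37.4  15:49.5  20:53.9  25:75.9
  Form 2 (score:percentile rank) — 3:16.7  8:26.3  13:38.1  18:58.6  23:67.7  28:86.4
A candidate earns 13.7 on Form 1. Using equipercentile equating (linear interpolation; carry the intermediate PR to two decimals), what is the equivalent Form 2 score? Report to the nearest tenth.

15.0

PR of 13.7 on Form 1: 37.4 + (13.7 − 10)/(15 − 10) × (49.5 − 37.4) = 46.35
On Form 2, PR 46.35 falls between score 13 (PR 38.1) and 18 (PR 58.6).
Interpolate: 13 + (46.35 − 38.1)/(58.6 − 38.1) × (18 − 13) = 15.0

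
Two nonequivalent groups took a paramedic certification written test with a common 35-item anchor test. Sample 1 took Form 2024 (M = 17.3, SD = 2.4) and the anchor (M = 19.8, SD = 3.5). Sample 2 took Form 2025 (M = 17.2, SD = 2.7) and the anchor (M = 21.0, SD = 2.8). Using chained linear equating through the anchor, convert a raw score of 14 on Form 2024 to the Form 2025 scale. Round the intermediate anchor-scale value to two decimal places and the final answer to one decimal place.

Form 2024 → anchor (Sample 1): v = (3.5/2.4)(14 − 17.3) + 19.8 = 14.99
anchor → Form 2025 (Sample 2): y = (2.7/2.8)(14.99 − 21.0) + 17.2 = 11.4

11.4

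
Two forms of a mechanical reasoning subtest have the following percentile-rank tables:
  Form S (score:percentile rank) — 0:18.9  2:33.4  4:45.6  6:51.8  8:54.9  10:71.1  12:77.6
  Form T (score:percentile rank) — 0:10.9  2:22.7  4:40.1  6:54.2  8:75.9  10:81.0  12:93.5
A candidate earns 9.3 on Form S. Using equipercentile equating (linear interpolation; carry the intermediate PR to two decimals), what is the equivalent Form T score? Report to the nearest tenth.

7.0

PR of 9.3 on Form S: 54.9 + (9.3 − 8)/(10 − 8) × (71.1 − 54.9) = 65.43
On Form T, PR 65.43 falls between score 6 (PR 54.2) and 8 (PR 75.9).
Interpolate: 6 + (65.43 − 54.2)/(75.9 − 54.2) × (8 − 6) = 7.0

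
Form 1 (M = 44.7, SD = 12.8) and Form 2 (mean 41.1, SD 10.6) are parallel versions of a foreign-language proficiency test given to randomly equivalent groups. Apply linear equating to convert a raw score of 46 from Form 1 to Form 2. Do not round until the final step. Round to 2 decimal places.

42.18

Linear equating: y = (SD_Y/SD_X)(x − M_X) + M_Y
y = (10.6/12.8)(46 − 44.7) + 41.1
y = 0.828125 × 1.3 + 41.1 = 1.0766 + 41.1 = 42.18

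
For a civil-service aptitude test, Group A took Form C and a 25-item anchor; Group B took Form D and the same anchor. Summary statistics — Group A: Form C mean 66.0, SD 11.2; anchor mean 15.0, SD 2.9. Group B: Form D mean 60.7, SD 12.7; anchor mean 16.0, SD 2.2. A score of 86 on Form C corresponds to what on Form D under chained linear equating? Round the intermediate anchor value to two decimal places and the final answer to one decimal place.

84.8

Form C → anchor (Group A): v = (2.9/11.2)(86 − 66.0) + 15.0 = 20.18
anchor → Form D (Group B): y = (12.7/2.2)(20.18 − 16.0) + 60.7 = 84.8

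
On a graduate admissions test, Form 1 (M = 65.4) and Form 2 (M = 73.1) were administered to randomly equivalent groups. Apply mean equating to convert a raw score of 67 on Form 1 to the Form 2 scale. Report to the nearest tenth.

74.7

Mean equating: y = x + (M_Y − M_X) = 67 + (73.1 − 65.4) = 74.7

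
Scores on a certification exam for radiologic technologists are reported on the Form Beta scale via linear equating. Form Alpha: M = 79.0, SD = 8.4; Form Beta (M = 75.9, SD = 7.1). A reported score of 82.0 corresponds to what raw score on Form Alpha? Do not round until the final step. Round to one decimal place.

86.2

Invert y = (SD_Y/SD_X)(x − M_X) + M_Y:
x = (SD_X/SD_Y)(y − M_Y) + M_X = (8.4/7.1)(82.0 − 75.9) + 79.0
x = 1.183099 × 6.100 + 79.0 = 86.2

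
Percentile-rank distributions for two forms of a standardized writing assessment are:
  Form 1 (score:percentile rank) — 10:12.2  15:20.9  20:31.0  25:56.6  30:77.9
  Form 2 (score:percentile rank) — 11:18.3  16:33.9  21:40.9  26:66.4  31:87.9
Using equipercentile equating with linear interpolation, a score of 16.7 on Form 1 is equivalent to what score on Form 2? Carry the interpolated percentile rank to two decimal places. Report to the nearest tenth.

PR of 16.7 on Form 1: 20.9 + (16.7 − 15)/(20 − 15) × (31.0 − 20.9) = 24.33
On Form 2, PR 24.33 falls between score 11 (PR 18.3) and 16 (PR 33.9).
Interpolate: 11 + (24.33 − 18.3)/(33.9 − 18.3) × (16 − 11) = 12.9

12.9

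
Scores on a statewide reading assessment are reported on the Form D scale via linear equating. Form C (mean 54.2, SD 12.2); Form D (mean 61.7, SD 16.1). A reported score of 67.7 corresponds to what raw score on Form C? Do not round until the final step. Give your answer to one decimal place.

58.7

Invert y = (SD_Y/SD_X)(x − M_X) + M_Y:
x = (SD_X/SD_Y)(y − M_Y) + M_X = (12.2/16.1)(67.7 − 61.7) + 54.2
x = 0.757764 × 6.000 + 54.2 = 58.7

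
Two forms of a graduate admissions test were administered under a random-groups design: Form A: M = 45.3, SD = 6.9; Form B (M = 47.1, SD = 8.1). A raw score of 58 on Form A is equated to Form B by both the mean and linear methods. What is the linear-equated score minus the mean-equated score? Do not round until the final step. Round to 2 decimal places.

Mean-equated: 58 + (47.1 − 45.3) = 59.80
Linear-equated: (8.1/6.9)(58 − 45.3) + 47.1 = 62.009
Difference = 62.009 − 59.80 = 2.21

2.21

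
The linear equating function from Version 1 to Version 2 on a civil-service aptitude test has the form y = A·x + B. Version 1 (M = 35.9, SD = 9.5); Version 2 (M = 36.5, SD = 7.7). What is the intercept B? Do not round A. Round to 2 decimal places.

7.40

A = SD_Y / SD_X = 7.7 / 9.5 = 0.810526
B = M_Y − A·M_X = 36.5 − 0.810526 × 35.9 = 7.40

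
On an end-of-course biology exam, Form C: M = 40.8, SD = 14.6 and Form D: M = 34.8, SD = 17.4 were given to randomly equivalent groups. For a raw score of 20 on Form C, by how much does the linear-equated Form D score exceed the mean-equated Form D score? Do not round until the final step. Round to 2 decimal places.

-3.99

Mean-equated: 20 + (34.8 − 40.8) = 14.00
Linear-equated: (17.4/14.6)(20 − 40.8) + 34.8 = 10.011
Difference = 10.011 − 14.00 = -3.99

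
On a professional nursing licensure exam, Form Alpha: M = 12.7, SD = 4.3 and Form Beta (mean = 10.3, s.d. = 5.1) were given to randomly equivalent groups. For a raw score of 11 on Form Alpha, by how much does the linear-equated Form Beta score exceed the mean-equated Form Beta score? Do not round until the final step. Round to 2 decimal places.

Mean-equated: 11 + (10.3 − 12.7) = 8.60
Linear-equated: (5.1/4.3)(11 − 12.7) + 10.3 = 8.284
Difference = 8.284 − 8.60 = -0.32

-0.32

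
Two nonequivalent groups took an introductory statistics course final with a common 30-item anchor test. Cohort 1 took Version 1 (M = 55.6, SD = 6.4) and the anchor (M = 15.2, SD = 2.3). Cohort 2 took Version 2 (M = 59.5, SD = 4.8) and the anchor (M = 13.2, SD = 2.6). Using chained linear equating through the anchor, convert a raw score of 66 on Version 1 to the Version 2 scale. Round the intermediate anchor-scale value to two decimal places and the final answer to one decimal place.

70.1

Version 1 → anchor (Cohort 1): v = (2.3/6.4)(66 − 55.6) + 15.2 = 18.94
anchor → Version 2 (Cohort 2): y = (4.8/2.6)(18.94 − 13.2) + 59.5 = 70.1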